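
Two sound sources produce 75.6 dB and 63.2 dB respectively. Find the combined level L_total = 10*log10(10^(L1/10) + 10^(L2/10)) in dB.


10^(75.6/10) = 3.63078e+07
10^(63.2/10) = 2.0893e+06
Sum = 3.63078e+07 + 2.0893e+06 = 3.83971e+07
L_total = 10*log10(3.83971e+07) = 75.843 dB


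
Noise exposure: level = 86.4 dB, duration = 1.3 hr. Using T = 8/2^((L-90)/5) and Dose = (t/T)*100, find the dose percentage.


T_allowed = 8 / 2^((86.4 - 90)/5) = 13.1775 hr
Dose = 1.3 / 13.1775 * 100 = 9.8653 %


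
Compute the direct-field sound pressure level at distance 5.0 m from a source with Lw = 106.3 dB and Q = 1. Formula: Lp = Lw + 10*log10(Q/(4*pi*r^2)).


4*pi*r^2 = 4*pi*5.0^2 = 314.159 m^2
Q / (4*pi*r^2) = 1 / 314.159 = 0.0031831
Lp = 106.3 + 10*log10(0.0031831) = 81.329 dB


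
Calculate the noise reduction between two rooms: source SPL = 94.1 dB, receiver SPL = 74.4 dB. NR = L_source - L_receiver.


NR = L_source - L_receiver (difference between source and receiving room levels)
NR = 94.1 - 74.4 = 19.7 dB


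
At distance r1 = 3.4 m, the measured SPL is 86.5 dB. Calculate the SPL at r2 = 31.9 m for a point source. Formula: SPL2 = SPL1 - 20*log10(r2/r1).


r2/r1 = 31.9/3.4 = 9.38235
Correction = 20*log10(9.38235) = 19.4462 dB
SPL2 = 86.5 - 19.4462 = 67.054 dB


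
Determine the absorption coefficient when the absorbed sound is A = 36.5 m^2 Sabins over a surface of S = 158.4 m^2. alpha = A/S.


Absorption coefficient = absorbed power / incident power
alpha = A / S = 36.5 / 158.4 = 0.23043


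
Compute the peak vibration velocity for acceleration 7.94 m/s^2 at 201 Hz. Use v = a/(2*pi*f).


omega = 2*pi*f = 2*pi*201 = 1262.92 rad/s
v = a / omega = 7.94 / 1262.92 = 0.006287 m/s


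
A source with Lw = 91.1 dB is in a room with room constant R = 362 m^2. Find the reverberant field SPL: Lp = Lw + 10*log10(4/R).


4/R = 4/362 = 0.0110497
Lp = 91.1 + 10*log10(0.0110497) = 71.534 dB


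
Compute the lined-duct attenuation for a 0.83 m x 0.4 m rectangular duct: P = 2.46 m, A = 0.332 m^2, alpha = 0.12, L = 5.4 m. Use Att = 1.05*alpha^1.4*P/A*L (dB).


alpha^1.4 = 0.12^1.4 = 0.0513871
Attenuation rate = 1.05 * alpha^1.4 * P / A
= 1.05 * 0.0513871 * 2.46 / 0.332 = 0.399798 dB/m
Total Att = 0.399798 * 5.4 = 2.1589 dB


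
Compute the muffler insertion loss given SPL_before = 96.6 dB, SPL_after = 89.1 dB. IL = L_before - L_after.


Insertion loss = SPL without muffler - SPL with muffler
IL = 96.6 - 89.1 = 7.5 dB


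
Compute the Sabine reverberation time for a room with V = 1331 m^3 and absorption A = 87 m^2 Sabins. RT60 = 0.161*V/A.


RT60 = 0.161 * 1331 / 87 = 2.4631 s


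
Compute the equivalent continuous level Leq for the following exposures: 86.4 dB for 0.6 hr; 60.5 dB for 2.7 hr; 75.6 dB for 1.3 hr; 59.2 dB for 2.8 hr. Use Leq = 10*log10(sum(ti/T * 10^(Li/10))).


T_total = 0.6 + 2.7 + 1.3 + 2.8 = 7.4 hr
(0.6/7.4) * 10^(86.4/10) = 3.53932e+07
(2.7/7.4) * 10^(60.5/10) = 409385
(1.3/7.4) * 10^(75.6/10) = 6.3784e+06
(2.8/7.4) * 10^(59.2/10) = 314721
Sum = 3.53932e+07 + 409385 + 6.3784e+06 + 314721 = 4.24957e+07
Leq = 10*log10(4.24957e+07) = 76.283 dB


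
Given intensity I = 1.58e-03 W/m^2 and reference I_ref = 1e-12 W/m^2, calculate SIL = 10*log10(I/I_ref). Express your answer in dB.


I / I_ref = 1.58e-03 / 1e-12 = 1.58e+09
SIL = 10 * log10(1.58e+09) = 91.987 dB


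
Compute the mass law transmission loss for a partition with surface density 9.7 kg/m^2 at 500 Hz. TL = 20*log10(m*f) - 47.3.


m * f = 9.7 * 500 = 4850
20*log10(4850) = 73.7148 dB
TL = 73.7148 - 47.3 = 26.415 dB


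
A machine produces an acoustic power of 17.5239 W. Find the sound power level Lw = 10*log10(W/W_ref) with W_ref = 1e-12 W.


W / W_ref = 17.5239 / 1e-12 = 1.75239e+13
Lw = 10 * log10(1.75239e+13) = 132.44 dB


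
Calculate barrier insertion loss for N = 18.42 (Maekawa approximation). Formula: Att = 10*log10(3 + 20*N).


3 + 20*N = 3 + 20*18.42 = 371.4
Att = 10*log10(371.4) = 25.698 dB


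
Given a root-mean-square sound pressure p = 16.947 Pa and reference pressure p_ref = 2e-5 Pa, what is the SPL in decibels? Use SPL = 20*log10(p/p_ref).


p / p_ref = 16.947 / 2e-5 = 847350
SPL = 20 * log10(847350) = 118.56 dB


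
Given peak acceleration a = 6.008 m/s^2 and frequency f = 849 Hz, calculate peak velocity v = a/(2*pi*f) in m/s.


omega = 2*pi*f = 2*pi*849 = 5334.42 rad/s
v = a / omega = 6.008 / 5334.42 = 0.0011263 m/s


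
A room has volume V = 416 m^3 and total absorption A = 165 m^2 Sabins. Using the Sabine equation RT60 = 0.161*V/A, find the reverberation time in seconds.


RT60 = 0.161 * 416 / 165 = 0.40592 s


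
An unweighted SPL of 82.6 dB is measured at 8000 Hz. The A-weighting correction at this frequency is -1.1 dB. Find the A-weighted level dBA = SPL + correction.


A-weighting table: 8000 Hz -> -1.1 dB correction
SPL_A = SPL + correction = 82.6 + (-1.1) = 81.5 dBA


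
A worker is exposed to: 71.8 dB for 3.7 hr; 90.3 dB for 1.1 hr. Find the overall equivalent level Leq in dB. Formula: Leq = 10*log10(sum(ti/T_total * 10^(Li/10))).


T_total = 3.7 + 1.1 = 4.8 hr
(3.7/4.8) * 10^(71.8/10) = 1.1667e+07
(1.1/4.8) * 10^(90.3/10) = 2.45557e+08
Sum = 1.1667e+07 + 2.45557e+08 = 2.57224e+08
Leq = 10*log10(2.57224e+08) = 84.103 dB


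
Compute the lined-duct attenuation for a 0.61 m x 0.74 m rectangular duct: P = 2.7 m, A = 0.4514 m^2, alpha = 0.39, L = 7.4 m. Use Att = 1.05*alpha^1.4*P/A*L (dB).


alpha^1.4 = 0.39^1.4 = 0.267603
Attenuation rate = 1.05 * alpha^1.4 * P / A
= 1.05 * 0.267603 * 2.7 / 0.4514 = 1.68067 dB/m
Total Att = 1.68067 * 7.4 = 12.437 dB


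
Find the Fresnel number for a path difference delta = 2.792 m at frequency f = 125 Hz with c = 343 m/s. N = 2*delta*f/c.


N = 2*delta*f/c = 2*delta/lambda, where lambda = c/f
lambda = 343 / 125 = 2.744 m
N = 2 * 2.792 / 2.744 = 2.035


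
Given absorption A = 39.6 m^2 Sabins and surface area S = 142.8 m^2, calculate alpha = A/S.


Absorption coefficient = absorbed power / incident power
alpha = A / S = 39.6 / 142.8 = 0.27731


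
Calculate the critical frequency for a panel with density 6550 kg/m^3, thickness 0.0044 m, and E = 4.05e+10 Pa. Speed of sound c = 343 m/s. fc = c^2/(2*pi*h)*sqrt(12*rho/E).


12*rho/E = 12*6550/4.05e+10 = 1.94074e-06
sqrt(12*rho/E) = sqrt(1.94074e-06) = 0.0013931
c^2/(2*pi*h) = 343^2/(2*pi*0.0044) = 4.25555e+06
fc = 4.25555e+06 * 0.0013931 = 5928.4 Hz


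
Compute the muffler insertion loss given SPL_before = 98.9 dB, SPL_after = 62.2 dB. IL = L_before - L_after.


Insertion loss = SPL without muffler - SPL with muffler
IL = 98.9 - 62.2 = 36.7 dB


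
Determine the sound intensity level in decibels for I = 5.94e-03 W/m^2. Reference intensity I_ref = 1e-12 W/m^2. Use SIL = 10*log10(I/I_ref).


I / I_ref = 5.94e-03 / 1e-12 = 5.94e+09
SIL = 10 * log10(5.94e+09) = 97.738 dB


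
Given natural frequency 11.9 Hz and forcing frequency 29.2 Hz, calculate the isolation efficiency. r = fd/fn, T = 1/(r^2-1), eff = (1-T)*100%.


r = 29.2 / 11.9 = 2.45378
r^2 - 1 = 2.45378^2 - 1 = 5.02104
T = 1/5.02104 = 0.199162
Efficiency = (1 - 0.199162)*100 = 80.084 %


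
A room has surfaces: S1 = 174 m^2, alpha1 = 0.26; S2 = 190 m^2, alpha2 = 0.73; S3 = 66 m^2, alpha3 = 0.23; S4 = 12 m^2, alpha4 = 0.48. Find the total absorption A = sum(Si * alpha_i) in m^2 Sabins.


174 * 0.26 = 45.24
190 * 0.73 = 138.7
66 * 0.23 = 15.18
12 * 0.48 = 5.76
A_total = 45.24 + 138.7 + 15.18 + 5.76 = 204.88 m^2


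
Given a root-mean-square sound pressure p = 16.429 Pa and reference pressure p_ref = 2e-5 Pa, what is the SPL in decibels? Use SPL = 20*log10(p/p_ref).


p / p_ref = 16.429 / 2e-5 = 821450
SPL = 20 * log10(821450) = 118.29 dB


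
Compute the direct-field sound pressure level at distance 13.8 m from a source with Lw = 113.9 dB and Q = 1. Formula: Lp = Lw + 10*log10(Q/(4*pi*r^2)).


4*pi*r^2 = 4*pi*13.8^2 = 2393.14 m^2
Q / (4*pi*r^2) = 1 / 2393.14 = 0.000417861
Lp = 113.9 + 10*log10(0.000417861) = 80.11 dB


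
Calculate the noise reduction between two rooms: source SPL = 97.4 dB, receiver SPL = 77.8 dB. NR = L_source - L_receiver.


NR = L_source - L_receiver (difference between source and receiving room levels)
NR = 97.4 - 77.8 = 19.6 dB


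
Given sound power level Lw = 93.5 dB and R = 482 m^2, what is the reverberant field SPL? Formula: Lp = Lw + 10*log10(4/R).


4/R = 4/482 = 0.00829876
Lp = 93.5 + 10*log10(0.00829876) = 72.69 dB


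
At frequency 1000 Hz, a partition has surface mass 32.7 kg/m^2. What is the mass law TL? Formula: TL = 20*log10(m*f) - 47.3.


m * f = 32.7 * 1000 = 32700
20*log10(32700) = 90.291 dB
TL = 90.291 - 47.3 = 42.991 dB


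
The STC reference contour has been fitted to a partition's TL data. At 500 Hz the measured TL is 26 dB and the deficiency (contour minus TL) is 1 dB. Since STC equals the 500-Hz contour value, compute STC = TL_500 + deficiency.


By ASTM E413, STC = value of the fitted reference contour at 500 Hz.
Contour value at 500 Hz = TL_500 + deficiency = 26 + 1 = 27
STC = 27


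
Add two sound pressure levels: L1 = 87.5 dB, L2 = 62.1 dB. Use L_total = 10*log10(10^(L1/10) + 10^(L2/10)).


10^(87.5/10) = 5.62341e+08
10^(62.1/10) = 1.62181e+06
Sum = 5.62341e+08 + 1.62181e+06 = 5.63963e+08
L_total = 10*log10(5.63963e+08) = 87.513 dB


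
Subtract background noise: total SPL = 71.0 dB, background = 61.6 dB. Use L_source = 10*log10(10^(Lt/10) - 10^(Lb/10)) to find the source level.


10^(71.0/10) = 1.25893e+07
10^(61.6/10) = 1.44544e+06
Difference = 1.25893e+07 - 1.44544e+06 = 1.11439e+07
L_source = 10*log10(1.11439e+07) = 70.47 dB


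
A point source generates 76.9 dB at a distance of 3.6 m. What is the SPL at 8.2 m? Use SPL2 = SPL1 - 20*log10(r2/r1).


r2/r1 = 8.2/3.6 = 2.27778
Correction = 20*log10(2.27778) = 7.15024 dB
SPL2 = 76.9 - 7.15024 = 69.75 dB


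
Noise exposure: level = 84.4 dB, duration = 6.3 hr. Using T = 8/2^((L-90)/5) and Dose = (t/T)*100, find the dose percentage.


T_allowed = 8 / 2^((84.4 - 90)/5) = 17.3878 hr
Dose = 6.3 / 17.3878 * 100 = 36.232 %


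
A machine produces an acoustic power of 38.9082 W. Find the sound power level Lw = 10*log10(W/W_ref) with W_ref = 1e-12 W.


W / W_ref = 38.9082 / 1e-12 = 3.89082e+13
Lw = 10 * log10(3.89082e+13) = 135.9 dB


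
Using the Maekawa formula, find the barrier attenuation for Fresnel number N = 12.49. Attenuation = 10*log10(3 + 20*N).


3 + 20*N = 3 + 20*12.49 = 252.8
Att = 10*log10(252.8) = 24.028 dB


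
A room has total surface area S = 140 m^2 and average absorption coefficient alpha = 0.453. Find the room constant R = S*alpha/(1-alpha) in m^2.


R = 140 * 0.453 / (1 - 0.453) = 115.94 m^2


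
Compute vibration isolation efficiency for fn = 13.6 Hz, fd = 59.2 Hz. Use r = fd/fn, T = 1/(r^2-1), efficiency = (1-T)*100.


r = 59.2 / 13.6 = 4.35294
r^2 - 1 = 4.35294^2 - 1 = 17.9481
T = 1/17.9481 = 0.0557162
Efficiency = (1 - 0.0557162)*100 = 94.428 %


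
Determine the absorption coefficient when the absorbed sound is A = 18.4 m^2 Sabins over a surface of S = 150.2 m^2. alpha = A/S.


Absorption coefficient = absorbed power / incident power
alpha = A / S = 18.4 / 150.2 = 0.1225


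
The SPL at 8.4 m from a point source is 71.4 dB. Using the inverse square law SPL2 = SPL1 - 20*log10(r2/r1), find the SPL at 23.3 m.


r2/r1 = 23.3/8.4 = 2.77381
Correction = 20*log10(2.77381) = 8.86153 dB
SPL2 = 71.4 - 8.86153 = 62.538 dB


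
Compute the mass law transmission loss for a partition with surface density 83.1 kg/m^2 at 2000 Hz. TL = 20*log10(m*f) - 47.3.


m * f = 83.1 * 2000 = 166200
20*log10(166200) = 104.413 dB
TL = 104.413 - 47.3 = 57.113 dB


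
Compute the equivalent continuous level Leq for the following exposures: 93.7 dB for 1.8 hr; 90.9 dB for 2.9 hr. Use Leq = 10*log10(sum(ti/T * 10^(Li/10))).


T_total = 1.8 + 2.9 = 4.7 hr
(1.8/4.7) * 10^(93.7/10) = 8.9779e+08
(2.9/4.7) * 10^(90.9/10) = 7.59102e+08
Sum = 8.9779e+08 + 7.59102e+08 = 1.65689e+09
Leq = 10*log10(1.65689e+09) = 92.193 dB


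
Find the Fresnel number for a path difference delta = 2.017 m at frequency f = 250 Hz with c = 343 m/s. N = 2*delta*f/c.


N = 2*delta*f/c = 2*delta/lambda, where lambda = c/f
lambda = 343 / 250 = 1.372 m
N = 2 * 2.017 / 1.372 = 2.9402


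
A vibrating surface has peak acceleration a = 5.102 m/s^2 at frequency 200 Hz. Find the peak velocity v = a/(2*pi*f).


omega = 2*pi*f = 2*pi*200 = 1256.64 rad/s
v = a / omega = 5.102 / 1256.64 = 0.00406 m/s


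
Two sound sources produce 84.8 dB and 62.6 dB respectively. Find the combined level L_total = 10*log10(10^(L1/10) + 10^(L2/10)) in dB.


10^(84.8/10) = 3.01995e+08
10^(62.6/10) = 1.8197e+06
Sum = 3.01995e+08 + 1.8197e+06 = 3.03815e+08
L_total = 10*log10(3.03815e+08) = 84.826 dB


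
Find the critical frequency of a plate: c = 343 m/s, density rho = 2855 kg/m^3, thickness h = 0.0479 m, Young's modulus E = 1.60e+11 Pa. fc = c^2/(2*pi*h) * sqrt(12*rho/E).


12*rho/E = 12*2855/1.60e+11 = 2.14125e-07
sqrt(12*rho/E) = sqrt(2.14125e-07) = 0.000462736
c^2/(2*pi*h) = 343^2/(2*pi*0.0479) = 390906
fc = 390906 * 0.000462736 = 180.89 Hz


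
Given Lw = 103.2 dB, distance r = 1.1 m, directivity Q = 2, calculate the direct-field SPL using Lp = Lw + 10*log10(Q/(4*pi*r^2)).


4*pi*r^2 = 4*pi*1.1^2 = 15.2053 m^2
Q / (4*pi*r^2) = 2 / 15.2053 = 0.131533
Lp = 103.2 + 10*log10(0.131533) = 94.39 dB


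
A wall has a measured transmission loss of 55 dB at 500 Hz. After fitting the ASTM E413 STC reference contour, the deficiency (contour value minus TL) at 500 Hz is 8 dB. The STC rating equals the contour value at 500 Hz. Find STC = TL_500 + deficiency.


By ASTM E413, STC = value of the fitted reference contour at 500 Hz.
Contour value at 500 Hz = TL_500 + deficiency = 55 + 8 = 63
STC = 63


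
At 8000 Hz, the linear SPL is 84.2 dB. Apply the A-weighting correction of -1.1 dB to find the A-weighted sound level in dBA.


A-weighting table: 8000 Hz -> -1.1 dB correction
SPL_A = SPL + correction = 84.2 + (-1.1) = 83.1 dBA


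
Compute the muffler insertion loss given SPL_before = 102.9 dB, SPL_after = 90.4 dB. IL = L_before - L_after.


Insertion loss = SPL without muffler - SPL with muffler
IL = 102.9 - 90.4 = 12.5 dB


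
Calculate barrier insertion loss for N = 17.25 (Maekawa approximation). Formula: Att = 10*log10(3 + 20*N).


3 + 20*N = 3 + 20*17.25 = 348
Att = 10*log10(348) = 25.416 dB


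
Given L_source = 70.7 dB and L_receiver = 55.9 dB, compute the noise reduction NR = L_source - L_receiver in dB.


NR = L_source - L_receiver (difference between source and receiving room levels)
NR = 70.7 - 55.9 = 14.8 dB


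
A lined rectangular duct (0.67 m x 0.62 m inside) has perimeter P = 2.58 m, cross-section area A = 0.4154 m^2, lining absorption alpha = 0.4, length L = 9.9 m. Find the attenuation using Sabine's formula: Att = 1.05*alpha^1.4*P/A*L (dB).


alpha^1.4 = 0.4^1.4 = 0.277258
Attenuation rate = 1.05 * alpha^1.4 * P / A
= 1.05 * 0.277258 * 2.58 / 0.4154 = 1.80812 dB/m
Total Att = 1.80812 * 9.9 = 17.9 dB


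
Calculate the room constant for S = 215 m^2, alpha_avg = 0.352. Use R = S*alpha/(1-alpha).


R = 215 * 0.352 / (1 - 0.352) = 116.79 m^2


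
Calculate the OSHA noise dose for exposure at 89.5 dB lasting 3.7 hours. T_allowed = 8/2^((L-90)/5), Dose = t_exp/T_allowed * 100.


T_allowed = 8 / 2^((89.5 - 90)/5) = 8.57419 hr
Dose = 3.7 / 8.57419 * 100 = 43.153 %


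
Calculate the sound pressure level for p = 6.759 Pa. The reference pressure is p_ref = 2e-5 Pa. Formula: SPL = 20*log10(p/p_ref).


p / p_ref = 6.759 / 2e-5 = 337950
SPL = 20 * log10(337950) = 110.58 dB


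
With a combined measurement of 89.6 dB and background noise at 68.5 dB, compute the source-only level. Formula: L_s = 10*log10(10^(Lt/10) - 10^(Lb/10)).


10^(89.6/10) = 9.12011e+08
10^(68.5/10) = 7.07946e+06
Difference = 9.12011e+08 - 7.07946e+06 = 9.04932e+08
L_source = 10*log10(9.04932e+08) = 89.566 dB


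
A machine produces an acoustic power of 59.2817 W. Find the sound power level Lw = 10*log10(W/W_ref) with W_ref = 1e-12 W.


W / W_ref = 59.2817 / 1e-12 = 5.92817e+13
Lw = 10 * log10(5.92817e+13) = 137.73 dB


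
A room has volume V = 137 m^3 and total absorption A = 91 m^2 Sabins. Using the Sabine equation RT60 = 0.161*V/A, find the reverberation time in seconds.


RT60 = 0.161 * 137 / 91 = 0.24238 s


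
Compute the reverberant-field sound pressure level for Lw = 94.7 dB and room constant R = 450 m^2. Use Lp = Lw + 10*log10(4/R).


4/R = 4/450 = 0.00888889
Lp = 94.7 + 10*log10(0.00888889) = 74.188 dB


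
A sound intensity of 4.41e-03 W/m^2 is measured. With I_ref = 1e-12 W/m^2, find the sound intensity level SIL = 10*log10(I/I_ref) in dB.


I / I_ref = 4.41e-03 / 1e-12 = 4.41e+09
SIL = 10 * log10(4.41e+09) = 96.444 dB


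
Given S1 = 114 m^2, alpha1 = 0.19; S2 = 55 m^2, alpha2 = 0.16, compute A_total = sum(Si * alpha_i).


114 * 0.19 = 21.66
55 * 0.16 = 8.8
A_total = 21.66 + 8.8 = 30.46 m^2


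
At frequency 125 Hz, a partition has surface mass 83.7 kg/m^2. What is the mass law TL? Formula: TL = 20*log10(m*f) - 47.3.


m * f = 83.7 * 125 = 10462.5
20*log10(10462.5) = 80.3927 dB
TL = 80.3927 - 47.3 = 33.093 dB


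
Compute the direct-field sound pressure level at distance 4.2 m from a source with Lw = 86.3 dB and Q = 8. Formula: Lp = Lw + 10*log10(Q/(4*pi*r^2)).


4*pi*r^2 = 4*pi*4.2^2 = 221.671 m^2
Q / (4*pi*r^2) = 8 / 221.671 = 0.0360895
Lp = 86.3 + 10*log10(0.0360895) = 71.874 dB


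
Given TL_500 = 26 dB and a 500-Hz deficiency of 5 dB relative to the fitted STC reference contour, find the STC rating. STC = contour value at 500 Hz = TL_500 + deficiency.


By ASTM E413, STC = value of the fitted reference contour at 500 Hz.
Contour value at 500 Hz = TL_500 + deficiency = 26 + 5 = 31
STC = 31


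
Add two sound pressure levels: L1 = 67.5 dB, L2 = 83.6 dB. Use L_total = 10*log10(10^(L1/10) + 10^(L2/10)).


10^(67.5/10) = 5.62341e+06
10^(83.6/10) = 2.29087e+08
Sum = 5.62341e+06 + 2.29087e+08 = 2.3471e+08
L_total = 10*log10(2.3471e+08) = 83.705 dB


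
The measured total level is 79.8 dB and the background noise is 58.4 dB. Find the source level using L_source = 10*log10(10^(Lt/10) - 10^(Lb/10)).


10^(79.8/10) = 9.54993e+07
10^(58.4/10) = 691831
Difference = 9.54993e+07 - 691831 = 9.48075e+07
L_source = 10*log10(9.48075e+07) = 79.768 dB


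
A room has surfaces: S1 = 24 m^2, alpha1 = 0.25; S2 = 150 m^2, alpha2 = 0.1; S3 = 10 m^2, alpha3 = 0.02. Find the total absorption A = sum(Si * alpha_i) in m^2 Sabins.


24 * 0.25 = 6
150 * 0.1 = 15
10 * 0.02 = 0.2
A_total = 6 + 15 + 0.2 = 21.2 m^2


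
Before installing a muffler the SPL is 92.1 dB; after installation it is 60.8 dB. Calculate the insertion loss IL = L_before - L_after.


Insertion loss = SPL without muffler - SPL with muffler
IL = 92.1 - 60.8 = 31.3 dB


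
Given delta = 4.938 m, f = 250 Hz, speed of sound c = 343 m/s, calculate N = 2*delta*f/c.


N = 2*delta*f/c = 2*delta/lambda, where lambda = c/f
lambda = 343 / 250 = 1.372 m
N = 2 * 4.938 / 1.372 = 7.1983


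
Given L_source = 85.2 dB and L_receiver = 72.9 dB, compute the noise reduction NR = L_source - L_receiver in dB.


NR = L_source - L_receiver (difference between source and receiving room levels)
NR = 85.2 - 72.9 = 12.3 dB


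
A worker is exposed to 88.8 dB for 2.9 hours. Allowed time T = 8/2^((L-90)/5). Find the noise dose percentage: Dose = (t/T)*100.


T_allowed = 8 / 2^((88.8 - 90)/5) = 9.44794 hr
Dose = 2.9 / 9.44794 * 100 = 30.695 %


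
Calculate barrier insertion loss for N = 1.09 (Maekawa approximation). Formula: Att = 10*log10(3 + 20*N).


3 + 20*N = 3 + 20*1.09 = 24.8
Att = 10*log10(24.8) = 13.945 dB


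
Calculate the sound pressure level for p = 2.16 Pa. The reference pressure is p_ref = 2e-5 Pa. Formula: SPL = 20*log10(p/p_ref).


p / p_ref = 2.16 / 2e-5 = 108000
SPL = 20 * log10(108000) = 100.67 dB


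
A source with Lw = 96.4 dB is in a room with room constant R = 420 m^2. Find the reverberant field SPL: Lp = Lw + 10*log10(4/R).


4/R = 4/420 = 0.00952381
Lp = 96.4 + 10*log10(0.00952381) = 76.188 dB


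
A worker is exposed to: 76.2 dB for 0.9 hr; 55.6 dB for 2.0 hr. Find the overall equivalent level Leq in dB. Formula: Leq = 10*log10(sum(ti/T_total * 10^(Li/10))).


T_total = 0.9 + 2.0 = 2.9 hr
(0.9/2.9) * 10^(76.2/10) = 1.29373e+07
(2.0/2.9) * 10^(55.6/10) = 250399
Sum = 1.29373e+07 + 250399 = 1.31877e+07
Leq = 10*log10(1.31877e+07) = 71.202 dB


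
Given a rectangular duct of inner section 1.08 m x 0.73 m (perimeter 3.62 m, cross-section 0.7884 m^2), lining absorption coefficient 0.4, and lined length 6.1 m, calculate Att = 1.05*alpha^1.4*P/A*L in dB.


alpha^1.4 = 0.4^1.4 = 0.277258
Attenuation rate = 1.05 * alpha^1.4 * P / A
= 1.05 * 0.277258 * 3.62 / 0.7884 = 1.3367 dB/m
Total Att = 1.3367 * 6.1 = 8.1539 dB


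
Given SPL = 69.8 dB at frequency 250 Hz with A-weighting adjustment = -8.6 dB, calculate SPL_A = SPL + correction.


A-weighting table: 250 Hz -> -8.6 dB correction
SPL_A = SPL + correction = 69.8 + (-8.6) = 61.2 dBA


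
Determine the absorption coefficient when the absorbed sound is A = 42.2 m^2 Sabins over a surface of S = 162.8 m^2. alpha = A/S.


Absorption coefficient = absorbed power / incident power
alpha = A / S = 42.2 / 162.8 = 0.25921


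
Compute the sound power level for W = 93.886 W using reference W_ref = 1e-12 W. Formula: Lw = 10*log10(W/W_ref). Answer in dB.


W / W_ref = 93.886 / 1e-12 = 9.3886e+13
Lw = 10 * log10(9.3886e+13) = 139.73 dB


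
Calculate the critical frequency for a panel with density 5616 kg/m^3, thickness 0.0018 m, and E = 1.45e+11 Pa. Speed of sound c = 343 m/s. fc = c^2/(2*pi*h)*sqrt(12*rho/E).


12*rho/E = 12*5616/1.45e+11 = 4.64772e-07
sqrt(12*rho/E) = sqrt(4.64772e-07) = 0.000681742
c^2/(2*pi*h) = 343^2/(2*pi*0.0018) = 1.04025e+07
fc = 1.04025e+07 * 0.000681742 = 7091.8 Hz


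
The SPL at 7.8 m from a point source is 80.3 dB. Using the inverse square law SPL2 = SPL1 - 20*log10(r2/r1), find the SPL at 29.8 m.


r2/r1 = 29.8/7.8 = 3.82051
Correction = 20*log10(3.82051) = 11.6424 dB
SPL2 = 80.3 - 11.6424 = 68.658 dB


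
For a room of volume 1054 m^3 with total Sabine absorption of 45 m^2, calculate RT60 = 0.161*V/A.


RT60 = 0.161 * 1054 / 45 = 3.771 s


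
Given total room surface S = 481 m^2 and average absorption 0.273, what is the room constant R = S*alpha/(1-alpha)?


R = 481 * 0.273 / (1 - 0.273) = 180.62 m^2


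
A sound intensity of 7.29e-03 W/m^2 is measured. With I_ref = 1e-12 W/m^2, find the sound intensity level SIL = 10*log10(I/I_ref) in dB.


I / I_ref = 7.29e-03 / 1e-12 = 7.29e+09
SIL = 10 * log10(7.29e+09) = 98.627 dB


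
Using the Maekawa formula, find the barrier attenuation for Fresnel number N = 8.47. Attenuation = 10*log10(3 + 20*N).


3 + 20*N = 3 + 20*8.47 = 172.4
Att = 10*log10(172.4) = 22.365 dB


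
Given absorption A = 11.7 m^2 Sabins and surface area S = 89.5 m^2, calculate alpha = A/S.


Absorption coefficient = absorbed power / incident power
alpha = A / S = 11.7 / 89.5 = 0.13073


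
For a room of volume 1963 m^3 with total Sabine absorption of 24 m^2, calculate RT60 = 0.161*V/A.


RT60 = 0.161 * 1963 / 24 = 13.168 s


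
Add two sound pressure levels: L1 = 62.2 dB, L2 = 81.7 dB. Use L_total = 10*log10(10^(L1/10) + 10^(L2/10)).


10^(62.2/10) = 1.65959e+06
10^(81.7/10) = 1.47911e+08
Sum = 1.65959e+06 + 1.47911e+08 = 1.49571e+08
L_total = 10*log10(1.49571e+08) = 81.748 dB


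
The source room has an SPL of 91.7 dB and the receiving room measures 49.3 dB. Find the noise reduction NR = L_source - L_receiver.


NR = L_source - L_receiver (difference between source and receiving room levels)
NR = 91.7 - 49.3 = 42.4 dB


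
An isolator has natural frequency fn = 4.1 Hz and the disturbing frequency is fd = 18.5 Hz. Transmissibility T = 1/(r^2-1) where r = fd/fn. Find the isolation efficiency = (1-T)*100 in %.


r = 18.5 / 4.1 = 4.5122
r^2 - 1 = 4.5122^2 - 1 = 19.3599
T = 1/19.3599 = 0.0516532
Efficiency = (1 - 0.0516532)*100 = 94.835 %


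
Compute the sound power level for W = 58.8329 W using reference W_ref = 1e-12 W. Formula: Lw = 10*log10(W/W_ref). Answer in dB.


W / W_ref = 58.8329 / 1e-12 = 5.88329e+13
Lw = 10 * log10(5.88329e+13) = 137.7 dB


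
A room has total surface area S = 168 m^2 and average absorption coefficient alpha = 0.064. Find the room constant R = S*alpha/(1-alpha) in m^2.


R = 168 * 0.064 / (1 - 0.064) = 11.487 m^2


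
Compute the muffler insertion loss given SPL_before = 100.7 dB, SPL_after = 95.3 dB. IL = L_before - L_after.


Insertion loss = SPL without muffler - SPL with muffler
IL = 100.7 - 95.3 = 5.4 dB


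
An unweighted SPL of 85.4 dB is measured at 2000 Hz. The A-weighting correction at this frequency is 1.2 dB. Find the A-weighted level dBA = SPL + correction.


A-weighting table: 2000 Hz -> 1.2 dB correction
SPL_A = SPL + correction = 85.4 + (1.2) = 86.6 dBA


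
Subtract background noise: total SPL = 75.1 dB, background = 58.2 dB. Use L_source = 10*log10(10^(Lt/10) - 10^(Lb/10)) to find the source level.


10^(75.1/10) = 3.23594e+07
10^(58.2/10) = 660693
Difference = 3.23594e+07 - 660693 = 3.16987e+07
L_source = 10*log10(3.16987e+07) = 75.01 dB


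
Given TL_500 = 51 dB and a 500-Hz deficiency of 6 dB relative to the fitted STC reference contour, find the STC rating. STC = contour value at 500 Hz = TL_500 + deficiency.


By ASTM E413, STC = value of the fitted reference contour at 500 Hz.
Contour value at 500 Hz = TL_500 + deficiency = 51 + 6 = 57
STC = 57


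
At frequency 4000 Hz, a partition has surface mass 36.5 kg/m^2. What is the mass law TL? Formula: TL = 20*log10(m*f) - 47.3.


m * f = 36.5 * 4000 = 146000
20*log10(146000) = 103.287 dB
TL = 103.287 - 47.3 = 55.987 dB


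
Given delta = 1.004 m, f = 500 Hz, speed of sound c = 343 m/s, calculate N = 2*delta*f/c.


N = 2*delta*f/c = 2*delta/lambda, where lambda = c/f
lambda = 343 / 500 = 0.686 m
N = 2 * 1.004 / 0.686 = 2.9271


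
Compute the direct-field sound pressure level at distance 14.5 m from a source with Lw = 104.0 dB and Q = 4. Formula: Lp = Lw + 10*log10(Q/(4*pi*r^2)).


4*pi*r^2 = 4*pi*14.5^2 = 2642.08 m^2
Q / (4*pi*r^2) = 4 / 2642.08 = 0.00151396
Lp = 104.0 + 10*log10(0.00151396) = 75.801 dB


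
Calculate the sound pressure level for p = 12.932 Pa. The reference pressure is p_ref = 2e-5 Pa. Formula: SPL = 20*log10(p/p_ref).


p / p_ref = 12.932 / 2e-5 = 646600
SPL = 20 * log10(646600) = 116.21 dB


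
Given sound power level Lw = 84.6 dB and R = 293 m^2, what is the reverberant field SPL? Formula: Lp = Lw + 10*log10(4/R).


4/R = 4/293 = 0.0136519
Lp = 84.6 + 10*log10(0.0136519) = 65.952 dB


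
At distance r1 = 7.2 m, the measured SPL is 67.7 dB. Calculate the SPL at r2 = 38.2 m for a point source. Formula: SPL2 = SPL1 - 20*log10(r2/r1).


r2/r1 = 38.2/7.2 = 5.30556
Correction = 20*log10(5.30556) = 14.4946 dB
SPL2 = 67.7 - 14.4946 = 53.205 dB


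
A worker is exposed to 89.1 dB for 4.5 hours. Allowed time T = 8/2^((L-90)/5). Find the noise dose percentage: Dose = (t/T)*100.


T_allowed = 8 / 2^((89.1 - 90)/5) = 9.06307 hr
Dose = 4.5 / 9.06307 * 100 = 49.652 %


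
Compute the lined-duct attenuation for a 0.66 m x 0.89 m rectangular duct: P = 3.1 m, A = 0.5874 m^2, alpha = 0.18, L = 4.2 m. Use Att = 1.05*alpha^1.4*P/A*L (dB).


alpha^1.4 = 0.18^1.4 = 0.0906529
Attenuation rate = 1.05 * alpha^1.4 * P / A
= 1.05 * 0.0906529 * 3.1 / 0.5874 = 0.502341 dB/m
Total Att = 0.502341 * 4.2 = 2.1098 dB


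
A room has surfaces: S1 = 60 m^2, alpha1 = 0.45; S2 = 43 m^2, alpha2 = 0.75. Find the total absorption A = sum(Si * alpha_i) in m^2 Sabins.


60 * 0.45 = 27
43 * 0.75 = 32.25
A_total = 27 + 32.25 = 59.25 m^2


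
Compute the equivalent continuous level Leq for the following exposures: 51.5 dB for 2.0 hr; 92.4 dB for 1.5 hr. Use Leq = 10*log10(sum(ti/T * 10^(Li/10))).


T_total = 2.0 + 1.5 = 3.5 hr
(2.0/3.5) * 10^(51.5/10) = 80716.4
(1.5/3.5) * 10^(92.4/10) = 7.44772e+08
Sum = 80716.4 + 7.44772e+08 = 7.44853e+08
Leq = 10*log10(7.44853e+08) = 88.721 dB


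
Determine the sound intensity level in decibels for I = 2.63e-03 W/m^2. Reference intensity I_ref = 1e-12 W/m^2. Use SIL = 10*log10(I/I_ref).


I / I_ref = 2.63e-03 / 1e-12 = 2.63e+09
SIL = 10 * log10(2.63e+09) = 94.2 dB


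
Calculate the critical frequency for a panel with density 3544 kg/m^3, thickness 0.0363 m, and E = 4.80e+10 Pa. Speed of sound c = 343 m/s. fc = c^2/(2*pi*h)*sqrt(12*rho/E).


12*rho/E = 12*3544/4.80e+10 = 8.86e-07
sqrt(12*rho/E) = sqrt(8.86e-07) = 0.000941276
c^2/(2*pi*h) = 343^2/(2*pi*0.0363) = 515824
fc = 515824 * 0.000941276 = 485.53 Hz


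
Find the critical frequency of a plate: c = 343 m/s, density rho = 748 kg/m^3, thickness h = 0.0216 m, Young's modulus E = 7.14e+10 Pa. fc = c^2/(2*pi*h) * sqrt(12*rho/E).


12*rho/E = 12*748/7.14e+10 = 1.25714e-07
sqrt(12*rho/E) = sqrt(1.25714e-07) = 0.000354562
c^2/(2*pi*h) = 343^2/(2*pi*0.0216) = 866871
fc = 866871 * 0.000354562 = 307.36 Hz


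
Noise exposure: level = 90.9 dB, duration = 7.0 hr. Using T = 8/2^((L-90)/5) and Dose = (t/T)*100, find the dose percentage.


T_allowed = 8 / 2^((90.9 - 90)/5) = 7.06162 hr
Dose = 7.0 / 7.06162 * 100 = 99.127 %


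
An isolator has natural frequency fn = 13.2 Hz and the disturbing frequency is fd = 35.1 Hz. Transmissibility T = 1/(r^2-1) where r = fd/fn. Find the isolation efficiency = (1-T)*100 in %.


r = 35.1 / 13.2 = 2.65909
r^2 - 1 = 2.65909^2 - 1 = 6.07076
T = 1/6.07076 = 0.164724
Efficiency = (1 - 0.164724)*100 = 83.528 %


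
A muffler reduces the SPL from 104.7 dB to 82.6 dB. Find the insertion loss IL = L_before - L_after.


Insertion loss = SPL without muffler - SPL with muffler
IL = 104.7 - 82.6 = 22.1 dB


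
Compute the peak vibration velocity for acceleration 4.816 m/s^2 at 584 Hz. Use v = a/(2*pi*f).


omega = 2*pi*f = 2*pi*584 = 3669.38 rad/s
v = a / omega = 4.816 / 3669.38 = 0.0013125 m/s


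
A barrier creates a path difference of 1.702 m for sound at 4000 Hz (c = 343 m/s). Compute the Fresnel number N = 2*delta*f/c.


N = 2*delta*f/c = 2*delta/lambda, where lambda = c/f
lambda = 343 / 4000 = 0.08575 m
N = 2 * 1.702 / 0.08575 = 39.697


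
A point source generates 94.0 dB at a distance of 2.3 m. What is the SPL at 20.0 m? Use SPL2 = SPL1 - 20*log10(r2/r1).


r2/r1 = 20.0/2.3 = 8.69565
Correction = 20*log10(8.69565) = 18.786 dB
SPL2 = 94.0 - 18.786 = 75.214 dB


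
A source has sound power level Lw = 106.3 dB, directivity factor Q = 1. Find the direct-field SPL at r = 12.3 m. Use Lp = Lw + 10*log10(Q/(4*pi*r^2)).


4*pi*r^2 = 4*pi*12.3^2 = 1901.17 m^2
Q / (4*pi*r^2) = 1 / 1901.17 = 0.000525992
Lp = 106.3 + 10*log10(0.000525992) = 73.51 dB


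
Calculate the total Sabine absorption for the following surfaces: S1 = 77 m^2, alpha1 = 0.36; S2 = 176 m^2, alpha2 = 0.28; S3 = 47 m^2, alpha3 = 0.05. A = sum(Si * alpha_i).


77 * 0.36 = 27.72
176 * 0.28 = 49.28
47 * 0.05 = 2.35
A_total = 27.72 + 49.28 + 2.35 = 79.35 m^2


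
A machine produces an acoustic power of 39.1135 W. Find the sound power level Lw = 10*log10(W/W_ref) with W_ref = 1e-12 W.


W / W_ref = 39.1135 / 1e-12 = 3.91135e+13
Lw = 10 * log10(3.91135e+13) = 135.92 dB


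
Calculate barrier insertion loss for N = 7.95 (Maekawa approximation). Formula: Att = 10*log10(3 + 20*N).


3 + 20*N = 3 + 20*7.95 = 162
Att = 10*log10(162) = 22.095 dB


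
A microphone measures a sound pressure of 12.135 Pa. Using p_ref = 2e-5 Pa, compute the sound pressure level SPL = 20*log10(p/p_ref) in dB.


p / p_ref = 12.135 / 2e-5 = 606750
SPL = 20 * log10(606750) = 115.66 dB


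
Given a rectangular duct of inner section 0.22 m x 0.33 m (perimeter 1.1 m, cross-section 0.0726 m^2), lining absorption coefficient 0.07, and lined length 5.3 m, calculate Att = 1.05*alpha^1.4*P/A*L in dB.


alpha^1.4 = 0.07^1.4 = 0.0241622
Attenuation rate = 1.05 * alpha^1.4 * P / A
= 1.05 * 0.0241622 * 1.1 / 0.0726 = 0.384399 dB/m
Total Att = 0.384399 * 5.3 = 2.0373 dB


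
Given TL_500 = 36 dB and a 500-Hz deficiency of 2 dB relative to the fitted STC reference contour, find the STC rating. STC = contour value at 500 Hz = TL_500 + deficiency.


By ASTM E413, STC = value of the fitted reference contour at 500 Hz.
Contour value at 500 Hz = TL_500 + deficiency = 36 + 2 = 38
STC = 38


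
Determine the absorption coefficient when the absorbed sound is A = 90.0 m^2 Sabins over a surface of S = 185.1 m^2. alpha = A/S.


Absorption coefficient = absorbed power / incident power
alpha = A / S = 90.0 / 185.1 = 0.48622


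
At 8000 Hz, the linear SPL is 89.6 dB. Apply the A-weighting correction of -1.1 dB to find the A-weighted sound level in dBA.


A-weighting table: 8000 Hz -> -1.1 dB correction
SPL_A = SPL + correction = 89.6 + (-1.1) = 88.5 dBA


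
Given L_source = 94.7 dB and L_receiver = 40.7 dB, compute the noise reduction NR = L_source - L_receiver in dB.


NR = L_source - L_receiver (difference between source and receiving room levels)
NR = 94.7 - 40.7 = 54 dB


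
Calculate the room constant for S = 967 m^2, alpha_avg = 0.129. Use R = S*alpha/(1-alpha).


R = 967 * 0.129 / (1 - 0.129) = 143.22 m^2


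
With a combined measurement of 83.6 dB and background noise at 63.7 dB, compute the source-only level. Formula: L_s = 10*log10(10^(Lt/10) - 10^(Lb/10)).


10^(83.6/10) = 2.29087e+08
10^(63.7/10) = 2.34423e+06
Difference = 2.29087e+08 - 2.34423e+06 = 2.26743e+08
L_source = 10*log10(2.26743e+08) = 83.555 dB


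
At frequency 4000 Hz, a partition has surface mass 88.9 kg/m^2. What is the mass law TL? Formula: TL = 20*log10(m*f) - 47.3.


m * f = 88.9 * 4000 = 355600
20*log10(355600) = 111.019 dB
TL = 111.019 - 47.3 = 63.719 dB


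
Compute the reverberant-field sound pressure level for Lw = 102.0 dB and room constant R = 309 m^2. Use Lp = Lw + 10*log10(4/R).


4/R = 4/309 = 0.012945
Lp = 102.0 + 10*log10(0.012945) = 83.121 dB


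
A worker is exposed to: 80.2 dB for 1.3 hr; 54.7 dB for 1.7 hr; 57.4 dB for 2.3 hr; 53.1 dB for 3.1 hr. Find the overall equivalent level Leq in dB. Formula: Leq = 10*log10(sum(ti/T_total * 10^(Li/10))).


T_total = 1.3 + 1.7 + 2.3 + 3.1 = 8.4 hr
(1.3/8.4) * 10^(80.2/10) = 1.62056e+07
(1.7/8.4) * 10^(54.7/10) = 59726.9
(2.3/8.4) * 10^(57.4/10) = 150470
(3.1/8.4) * 10^(53.1/10) = 75349.9
Sum = 1.62056e+07 + 59726.9 + 150470 + 75349.9 = 1.64911e+07
Leq = 10*log10(1.64911e+07) = 72.172 dB


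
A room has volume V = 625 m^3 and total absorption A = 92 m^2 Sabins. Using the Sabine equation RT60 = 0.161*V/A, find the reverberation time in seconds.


RT60 = 0.161 * 625 / 92 = 1.0938 s


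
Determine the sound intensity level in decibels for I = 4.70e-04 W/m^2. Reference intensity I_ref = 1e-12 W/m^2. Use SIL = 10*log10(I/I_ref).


I / I_ref = 4.70e-04 / 1e-12 = 4.7e+08
SIL = 10 * log10(4.7e+08) = 86.721 dB


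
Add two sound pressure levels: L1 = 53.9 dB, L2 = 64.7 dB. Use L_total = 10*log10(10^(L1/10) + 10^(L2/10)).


10^(53.9/10) = 245471
10^(64.7/10) = 2.95121e+06
Sum = 245471 + 2.95121e+06 = 3.19668e+06
L_total = 10*log10(3.19668e+06) = 65.047 dB


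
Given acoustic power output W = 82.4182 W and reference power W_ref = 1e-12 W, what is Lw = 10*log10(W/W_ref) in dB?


W / W_ref = 82.4182 / 1e-12 = 8.24182e+13
Lw = 10 * log10(8.24182e+13) = 139.16 dB


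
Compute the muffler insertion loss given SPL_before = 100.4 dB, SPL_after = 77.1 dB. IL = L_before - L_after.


Insertion loss = SPL without muffler - SPL with muffler
IL = 100.4 - 77.1 = 23.3 dB


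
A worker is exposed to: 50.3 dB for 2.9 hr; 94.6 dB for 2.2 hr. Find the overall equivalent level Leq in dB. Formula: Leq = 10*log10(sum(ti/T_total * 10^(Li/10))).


T_total = 2.9 + 2.2 = 5.1 hr
(2.9/5.1) * 10^(50.3/10) = 60929.5
(2.2/5.1) * 10^(94.6/10) = 1.24409e+09
Sum = 60929.5 + 1.24409e+09 = 1.24415e+09
Leq = 10*log10(1.24415e+09) = 90.949 dB


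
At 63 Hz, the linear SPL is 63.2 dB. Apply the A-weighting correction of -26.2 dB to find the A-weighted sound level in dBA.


A-weighting table: 63 Hz -> -26.2 dB correction
SPL_A = SPL + correction = 63.2 + (-26.2) = 37 dBA


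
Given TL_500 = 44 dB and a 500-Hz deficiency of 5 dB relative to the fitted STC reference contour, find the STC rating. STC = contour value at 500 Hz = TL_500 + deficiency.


By ASTM E413, STC = value of the fitted reference contour at 500 Hz.
Contour value at 500 Hz = TL_500 + deficiency = 44 + 5 = 49
STC = 49


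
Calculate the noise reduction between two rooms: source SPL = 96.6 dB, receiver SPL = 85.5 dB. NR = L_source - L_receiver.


NR = L_source - L_receiver (difference between source and receiving room levels)
NR = 96.6 - 85.5 = 11.1 dB


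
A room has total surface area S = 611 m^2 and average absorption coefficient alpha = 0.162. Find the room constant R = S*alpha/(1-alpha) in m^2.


R = 611 * 0.162 / (1 - 0.162) = 118.12 m^2


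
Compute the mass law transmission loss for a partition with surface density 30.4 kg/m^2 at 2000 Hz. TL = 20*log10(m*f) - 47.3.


m * f = 30.4 * 2000 = 60800
20*log10(60800) = 95.6781 dB
TL = 95.6781 - 47.3 = 48.378 dB


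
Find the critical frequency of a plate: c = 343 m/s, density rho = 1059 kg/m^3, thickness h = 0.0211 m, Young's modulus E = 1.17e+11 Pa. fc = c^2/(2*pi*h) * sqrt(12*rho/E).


12*rho/E = 12*1059/1.17e+11 = 1.08615e-07
sqrt(12*rho/E) = sqrt(1.08615e-07) = 0.000329568
c^2/(2*pi*h) = 343^2/(2*pi*0.0211) = 887413
fc = 887413 * 0.000329568 = 292.46 Hz


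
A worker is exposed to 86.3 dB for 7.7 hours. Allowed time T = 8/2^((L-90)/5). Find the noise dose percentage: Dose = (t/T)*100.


T_allowed = 8 / 2^((86.3 - 90)/5) = 13.3614 hr
Dose = 7.7 / 13.3614 * 100 = 57.629 %


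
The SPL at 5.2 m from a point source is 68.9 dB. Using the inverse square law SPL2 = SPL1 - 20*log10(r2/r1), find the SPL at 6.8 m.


r2/r1 = 6.8/5.2 = 1.30769
Correction = 20*log10(1.30769) = 2.3301 dB
SPL2 = 68.9 - 2.3301 = 66.57 dB


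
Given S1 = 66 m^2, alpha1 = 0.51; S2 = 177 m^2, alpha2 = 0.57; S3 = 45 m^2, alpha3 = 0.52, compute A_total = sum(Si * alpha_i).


66 * 0.51 = 33.66
177 * 0.57 = 100.89
45 * 0.52 = 23.4
A_total = 33.66 + 100.89 + 23.4 = 157.95 m^2


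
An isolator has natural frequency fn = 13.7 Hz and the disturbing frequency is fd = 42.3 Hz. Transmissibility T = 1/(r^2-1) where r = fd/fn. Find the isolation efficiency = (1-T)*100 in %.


r = 42.3 / 13.7 = 3.08759
r^2 - 1 = 3.08759^2 - 1 = 8.53321
T = 1/8.53321 = 0.117189
Efficiency = (1 - 0.117189)*100 = 88.281 %


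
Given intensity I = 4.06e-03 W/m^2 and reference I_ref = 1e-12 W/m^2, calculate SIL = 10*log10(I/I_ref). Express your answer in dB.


I / I_ref = 4.06e-03 / 1e-12 = 4.06e+09
SIL = 10 * log10(4.06e+09) = 96.085 dB


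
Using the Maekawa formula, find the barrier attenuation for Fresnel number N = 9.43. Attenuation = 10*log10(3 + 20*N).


3 + 20*N = 3 + 20*9.43 = 191.6
Att = 10*log10(191.6) = 22.824 dB


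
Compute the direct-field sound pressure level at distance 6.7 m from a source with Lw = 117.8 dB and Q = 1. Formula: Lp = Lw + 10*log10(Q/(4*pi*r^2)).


4*pi*r^2 = 4*pi*6.7^2 = 564.104 m^2
Q / (4*pi*r^2) = 1 / 564.104 = 0.00177272
Lp = 117.8 + 10*log10(0.00177272) = 90.286 dB


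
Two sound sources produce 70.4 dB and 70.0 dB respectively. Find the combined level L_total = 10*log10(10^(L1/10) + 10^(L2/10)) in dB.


10^(70.4/10) = 1.09648e+07
10^(70.0/10) = 1e+07
Sum = 1.09648e+07 + 1e+07 = 2.09648e+07
L_total = 10*log10(2.09648e+07) = 73.215 dB
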